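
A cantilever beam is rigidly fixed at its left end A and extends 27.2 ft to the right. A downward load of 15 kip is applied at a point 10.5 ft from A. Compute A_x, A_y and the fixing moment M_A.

ΣF_x = 0: A_x = 0.
ΣF_y = 0: A_y − 15 = 0 → A_y = 15.00 kip.
ΣM about A: M_A − 15·10.5 = 0 → M_A = 157.5 kip·ft.

A_x = 0, A_y = 15.00 kip, M_A = 157.5 kip·ft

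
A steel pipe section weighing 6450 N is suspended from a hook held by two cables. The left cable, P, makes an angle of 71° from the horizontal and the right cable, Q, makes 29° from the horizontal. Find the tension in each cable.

T_P = 5728 N, T_Q = 2132 N

ΣF_x = 0: −T_P·cos71° + T_Q·cos29° = 0 → T_Q = 0.37224·T_P.
ΣF_y = 0: T_P·sin71° + T_Q·sin29° = 6450.
Substitute: T_P·(0.945519 + 0.37224·0.48481) = 6450 → T_P = 5728.32 ≈ 5728 N.
Then T_Q = 0.37224 × 5728.32 = 2132 N.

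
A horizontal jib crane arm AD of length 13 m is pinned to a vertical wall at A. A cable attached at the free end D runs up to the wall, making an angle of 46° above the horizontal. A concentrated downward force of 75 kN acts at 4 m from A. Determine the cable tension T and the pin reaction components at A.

T = 32.08 kN, A_x = 22.29 kN, A_y = 51.92 kN

ΣM about A: T·sin46°·13 − 75·4 = 0 → T = 300/(13·0.71934) = 32.0807 ≈ 32.08 kN.
ΣF_x = 0: A_x − T·cos46° = 0 → A_x = 32.0807 × 0.694658 = 22.29 kN.
ΣF_y = 0: A_y + T·sin46° − 75 = 0 → A_y = 75 − 32.0807 × 0.71934 = 51.92 kN.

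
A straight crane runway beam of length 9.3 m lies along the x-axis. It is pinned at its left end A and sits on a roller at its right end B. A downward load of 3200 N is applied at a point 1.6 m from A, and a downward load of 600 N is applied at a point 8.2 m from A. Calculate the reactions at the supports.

A_x = 0, A_y = 2720 N, B_y = 1080 N

Taking moments about A: B_y·9.3 − 3200·1.6 − 600·8.2 = 0 → B_y = 10040/9.3 = 1079.57 ≈ 1080 N.
ΣF_y = 0: A_y + 1079.57 − 3200 − 600 = 0 → A_y = 2720 N.
ΣF_x = 0: no horizontal applied forces, so A_x = 0.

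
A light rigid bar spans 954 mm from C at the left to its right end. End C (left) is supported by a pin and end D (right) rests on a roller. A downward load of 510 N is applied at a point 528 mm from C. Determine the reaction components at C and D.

Moments about C: D_y·954 − 510·528 = 0 → D_y = 269280/954 = 282.264 ≈ 282.3 N.
ΣF_y = 0: C_y + 282.264 − 510 = 0 → C_y = 227.7 N.
ΣF_x = 0: no horizontal applied forces, so C_x = 0.

C_x = 0, C_y = 227.7 N, D_y = 282.3 N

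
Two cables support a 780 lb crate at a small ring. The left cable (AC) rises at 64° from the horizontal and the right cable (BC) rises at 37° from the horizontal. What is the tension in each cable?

ΣF_x = 0: −T_AC·cos64° + T_BC·cos37° = 0 → T_BC = 0.5489·T_AC.
ΣF_y = 0: T_AC·sin64° + T_BC·sin37° = 780.
Substitute: T_AC·(0.898794 + 0.5489·0.601815) = 780 → T_AC = 634.595 ≈ 634.6 lb.
Then T_BC = 0.5489 × 634.595 = 348.3 lb.

T_AC = 634.6 lb, T_BC = 348.3 lb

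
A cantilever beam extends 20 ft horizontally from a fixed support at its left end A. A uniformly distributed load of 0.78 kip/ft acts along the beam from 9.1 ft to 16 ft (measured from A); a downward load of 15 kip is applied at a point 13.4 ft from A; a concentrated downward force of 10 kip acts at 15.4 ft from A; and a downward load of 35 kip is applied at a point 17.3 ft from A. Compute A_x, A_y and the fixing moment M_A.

Resultant of the distributed load: 0.78 × 6.9 = 5.382 kip at 12.55 ft from A.
ΣF_x = 0: A_x = 0.
ΣF_y = 0: A_y − 0.78·6.9 − 15 − 10 − 35 = 0 → A_y = 65.38 kip.
ΣM about A: M_A − (0.78·6.9)·12.55 − 15·13.4 − 10·15.4 − 35·17.3 = 0 → M_A = 1028 kip·ft.

A_x = 0, A_y = 65.38 kip, M_A = 1028 kip·ft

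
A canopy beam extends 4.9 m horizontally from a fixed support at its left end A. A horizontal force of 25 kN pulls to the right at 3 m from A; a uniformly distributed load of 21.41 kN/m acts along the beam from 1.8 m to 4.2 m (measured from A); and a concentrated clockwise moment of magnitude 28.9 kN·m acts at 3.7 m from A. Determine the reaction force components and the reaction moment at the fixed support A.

A_x = -25.00 kN, A_y = 51.38 kN, M_A = 183.1 kN·m

Resultant of the distributed load: 21.41 × 2.4 = 51.384 kN at 3 m from A.
ΣF_x = 0: A_x + 25 = 0 → A_x = -25.00 kN.
ΣF_y = 0: A_y − 21.41·2.4 = 0 → A_y = 51.38 kN.
ΣM about A: M_A − (21.41·2.4)·3 − 28.9 = 0 → M_A = 183.1 kN·m.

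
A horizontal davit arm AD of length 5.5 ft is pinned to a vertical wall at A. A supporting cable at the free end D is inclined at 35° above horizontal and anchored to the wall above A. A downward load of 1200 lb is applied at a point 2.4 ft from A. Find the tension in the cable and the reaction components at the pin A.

ΣM about A: T·sin35°·5.5 − 1200·2.4 = 0 → T = 2880/(5.5·0.573576) = 912.933 ≈ 912.9 lb.
ΣF_x = 0: A_x − T·cos35° = 0 → A_x = 912.933 × 0.819152 = 747.8 lb.
ΣF_y = 0: A_y + T·sin35° − 1200 = 0 → A_y = 1200 − 912.933 × 0.573576 = 676.4 lb.

T = 912.9 lb, A_x = 747.8 lb, A_y = 676.4 lb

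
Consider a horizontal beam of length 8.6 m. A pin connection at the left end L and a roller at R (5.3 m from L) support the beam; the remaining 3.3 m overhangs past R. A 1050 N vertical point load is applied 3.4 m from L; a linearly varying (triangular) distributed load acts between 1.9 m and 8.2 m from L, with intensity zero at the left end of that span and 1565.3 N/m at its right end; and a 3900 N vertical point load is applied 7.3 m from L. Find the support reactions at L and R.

Resultant of the triangular load: ½ × 1565.3 × 6.3 = 4930.695 N, acting at 6.1 m from L (one-third of the span from the peak).
Moments about L: R_y·5.3 − 1050·3.4 − (½·1565.3·6.3)·6.1 − 3900·7.3 = 0 → R_y = 62117.2395/5.3 = 11720.2 ≈ 11720 N.
ΣF_y = 0: L_y + 11720.2 − 1050 − ½·1565.3·6.3 − 3900 = 0 → L_y = -1840 N.
ΣF_x = 0: no horizontal applied forces, so L_x = 0.

L_x = 0, L_y = -1840 N, R_y = 11720 N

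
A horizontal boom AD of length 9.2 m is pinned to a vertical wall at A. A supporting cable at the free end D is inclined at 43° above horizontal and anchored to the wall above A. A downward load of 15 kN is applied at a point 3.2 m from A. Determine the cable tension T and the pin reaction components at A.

T = 7.650 kN, A_x = 5.595 kN, A_y = 9.783 kN

ΣM about A: T·sin43°·9.2 − 15·3.2 = 0 → T = 48/(9.2·0.681998) = 7.65016 ≈ 7.650 kN.
ΣF_x = 0: A_x − T·cos43° = 0 → A_x = 7.65016 × 0.731354 = 5.595 kN.
ΣF_y = 0: A_y + T·sin43° − 15 = 0 → A_y = 15 − 7.65016 × 0.681998 = 9.783 kN.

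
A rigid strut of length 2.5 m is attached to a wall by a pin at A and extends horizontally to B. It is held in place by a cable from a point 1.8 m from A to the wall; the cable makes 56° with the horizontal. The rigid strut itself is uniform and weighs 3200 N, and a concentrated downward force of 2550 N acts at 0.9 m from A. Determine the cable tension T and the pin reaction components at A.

T = 4218 N, A_x = 2359 N, A_y = 2253 N

ΣM about A: T·sin56°·1.8 − 3200·1.25 − 2550·0.9 = 0 → T = 6295/(1.8·0.829038) = 4218.41 ≈ 4218 N.
ΣF_x = 0: A_x − T·cos56° = 0 → A_x = 4218.41 × 0.559193 = 2359 N.
ΣF_y = 0: A_y + T·sin56° − 3200 − 2550 = 0 → A_y = 5750 − 4218.41 × 0.829038 = 2253 N.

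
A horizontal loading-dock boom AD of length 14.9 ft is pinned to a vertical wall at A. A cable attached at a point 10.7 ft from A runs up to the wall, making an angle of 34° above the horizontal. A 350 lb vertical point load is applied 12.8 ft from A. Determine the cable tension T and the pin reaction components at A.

T = 748.7 lb, A_x = 620.7 lb, A_y = -68.69 lb

ΣM about A: T·sin34°·10.7 − 350·12.8 = 0 → T = 4480/(10.7·0.559193) = 748.743 ≈ 748.7 lb.
ΣF_x = 0: A_x − T·cos34° = 0 → A_x = 748.743 × 0.829038 = 620.7 lb.
ΣF_y = 0: A_y + T·sin34° − 350 = 0 → A_y = 350 − 748.743 × 0.559193 = -68.69 lb.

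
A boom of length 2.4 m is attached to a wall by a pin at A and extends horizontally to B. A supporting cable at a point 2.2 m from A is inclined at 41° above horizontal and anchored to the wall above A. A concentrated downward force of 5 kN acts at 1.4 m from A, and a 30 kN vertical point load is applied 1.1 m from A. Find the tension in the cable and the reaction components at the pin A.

T = 27.71 kN, A_x = 20.92 kN, A_y = 16.82 kN

ΣM about A: T·sin41°·2.2 − 5·1.4 − 30·1.1 = 0 → T = 40/(2.2·0.656059) = 27.7137 ≈ 27.71 kN.
ΣF_x = 0: A_x − T·cos41° = 0 → A_x = 27.7137 × 0.75471 = 20.92 kN.
ΣF_y = 0: A_y + T·sin41° − 5 − 30 = 0 → A_y = 35 − 27.7137 × 0.656059 = 16.82 kN.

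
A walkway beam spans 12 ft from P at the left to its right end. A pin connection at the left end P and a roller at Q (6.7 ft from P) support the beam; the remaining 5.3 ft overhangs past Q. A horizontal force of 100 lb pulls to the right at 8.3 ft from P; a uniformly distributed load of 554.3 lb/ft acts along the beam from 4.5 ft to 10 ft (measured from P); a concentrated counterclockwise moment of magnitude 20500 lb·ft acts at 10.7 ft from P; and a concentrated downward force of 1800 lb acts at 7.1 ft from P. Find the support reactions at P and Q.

P_x = -100.0 lb, P_y = 2702 lb, Q_y = 2147 lb

Resultant of the distributed load: 554.3 × 5.5 = 3048.65 lb at 7.25 ft from P.
ΣM about P: Q_y·6.7 − (554.3·5.5)·7.25 + 20500 − 1800·7.1 = 0 → Q_y = 14382.7125/6.7 = 2146.67 ≈ 2147 lb.
ΣF_y = 0: P_y + 2146.67 − 554.3·5.5 − 1800 = 0 → P_y = 2702 lb.
ΣF_x = 0: P_x + 100 = 0 → P_x = -100.0 lb.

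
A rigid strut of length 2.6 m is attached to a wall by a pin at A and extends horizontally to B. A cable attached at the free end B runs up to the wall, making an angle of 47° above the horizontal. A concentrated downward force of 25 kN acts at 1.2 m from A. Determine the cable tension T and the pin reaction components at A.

T = 15.78 kN, A_x = 10.76 kN, A_y = 13.46 kN

ΣM about A: T·sin47°·2.6 − 25·1.2 = 0 → T = 30/(2.6·0.731354) = 15.7768 ≈ 15.78 kN.
ΣF_x = 0: A_x − T·cos47° = 0 → A_x = 15.7768 × 0.681998 = 10.76 kN.
ΣF_y = 0: A_y + T·sin47° − 25 = 0 → A_y = 25 − 15.7768 × 0.731354 = 13.46 kN.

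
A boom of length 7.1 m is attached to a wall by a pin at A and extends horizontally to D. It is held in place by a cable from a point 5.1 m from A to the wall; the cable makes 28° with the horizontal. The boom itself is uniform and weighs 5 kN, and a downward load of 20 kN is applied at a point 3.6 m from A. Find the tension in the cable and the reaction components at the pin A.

ΣM about A: T·sin28°·5.1 − 5·3.55 − 20·3.6 = 0 → T = 89.75/(5.1·0.469472) = 37.4847 ≈ 37.48 kN.
ΣF_x = 0: A_x − T·cos28° = 0 → A_x = 37.4847 × 0.882948 = 33.10 kN.
ΣF_y = 0: A_y + T·sin28° − 5 − 20 = 0 → A_y = 25 − 37.4847 × 0.469472 = 7.402 kN.

T = 37.48 kN, A_x = 33.10 kN, A_y = 7.402 kN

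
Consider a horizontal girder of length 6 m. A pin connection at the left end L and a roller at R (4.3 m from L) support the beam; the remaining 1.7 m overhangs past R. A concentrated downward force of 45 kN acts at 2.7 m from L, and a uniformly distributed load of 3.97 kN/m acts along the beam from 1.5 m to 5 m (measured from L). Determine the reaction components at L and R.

L_x = 0, L_y = 20.14 kN, R_y = 38.76 kN

Resultant of the distributed load: 3.97 × 3.5 = 13.895 kN at 3.25 m from L.
ΣM about L: R_y·4.3 − 45·2.7 − (3.97·3.5)·3.25 = 0 → R_y = 166.65875/4.3 = 38.7578 ≈ 38.76 kN.
ΣF_y = 0: L_y + 38.7578 − 45 − 3.97·3.5 = 0 → L_y = 20.14 kN.
ΣF_x = 0: no horizontal applied forces, so L_x = 0.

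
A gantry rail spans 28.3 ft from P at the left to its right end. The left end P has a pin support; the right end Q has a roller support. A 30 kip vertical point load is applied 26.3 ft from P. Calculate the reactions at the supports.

ΣM about P: Q_y·28.3 − 30·26.3 = 0 → Q_y = 789/28.3 = 27.8799 ≈ 27.88 kip.
ΣF_y = 0: P_y + 27.8799 − 30 = 0 → P_y = 2.120 kip.
ΣF_x = 0: no horizontal applied forces, so P_x = 0.

P_x = 0, P_y = 2.120 kip, Q_y = 27.88 kip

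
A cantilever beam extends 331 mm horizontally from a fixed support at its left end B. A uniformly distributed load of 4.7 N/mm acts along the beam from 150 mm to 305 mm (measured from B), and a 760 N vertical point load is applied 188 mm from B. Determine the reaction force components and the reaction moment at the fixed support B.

Resultant of the distributed load: 4.7 × 155 = 728.5 N at 227.5 mm from B.
ΣF_x = 0: B_x = 0.
ΣF_y = 0: B_y − 4.7·155 − 760 = 0 → B_y = 1488 N.
ΣM about B: M_B − (4.7·155)·227.5 − 760·188 = 0 → M_B = 308600 N·mm.

B_x = 0, B_y = 1488 N, M_B = 308600 N·mm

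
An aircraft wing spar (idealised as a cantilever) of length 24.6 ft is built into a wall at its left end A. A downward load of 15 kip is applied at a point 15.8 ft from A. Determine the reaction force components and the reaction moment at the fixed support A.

A_x = 0, A_y = 15.00 kip, M_A = 237.0 kip·ft

ΣF_x = 0: A_x = 0.
ΣF_y = 0: A_y − 15 = 0 → A_y = 15.00 kip.
ΣM about A: M_A − 15·15.8 = 0 → M_A = 237.0 kip·ft.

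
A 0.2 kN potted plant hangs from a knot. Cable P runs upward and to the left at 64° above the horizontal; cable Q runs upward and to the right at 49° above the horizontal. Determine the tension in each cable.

ΣF_x = 0: −T_P·cos64° + T_Q·cos49° = 0 → T_Q = 0.668189·T_P.
ΣF_y = 0: T_P·sin64° + T_Q·sin49° = 0.2.
Substitute: T_P·(0.898794 + 0.668189·0.75471) = 0.2 → T_P = 0.142543 ≈ 0.1425 kN.
Then T_Q = 0.668189 × 0.142543 = 0.09525 kN.

T_P = 0.1425 kN, T_Q = 0.09525 kN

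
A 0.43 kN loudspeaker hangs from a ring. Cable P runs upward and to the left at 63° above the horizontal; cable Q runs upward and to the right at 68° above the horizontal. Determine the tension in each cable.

ΣF_x = 0: −T_P·cos63° + T_Q·cos68° = 0 → T_Q = 1.21191·T_P.
ΣF_y = 0: T_P·sin63° + T_Q·sin68° = 0.43.
Substitute: T_P·(0.891007 + 1.21191·0.927184) = 0.43 → T_P = 0.213434 ≈ 0.2134 kN.
Then T_Q = 1.21191 × 0.213434 = 0.2587 kN.

T_P = 0.2134 kN, T_Q = 0.2587 kN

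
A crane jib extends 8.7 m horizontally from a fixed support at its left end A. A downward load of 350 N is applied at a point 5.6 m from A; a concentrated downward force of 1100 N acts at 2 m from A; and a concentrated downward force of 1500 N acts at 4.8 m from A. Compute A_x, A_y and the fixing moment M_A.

ΣF_x = 0: A_x = 0.
ΣF_y = 0: A_y − 350 − 1100 − 1500 = 0 → A_y = 2950 N.
ΣM about A: M_A − 350·5.6 − 1100·2 − 1500·4.8 = 0 → M_A = 11360 N·m.

A_x = 0, A_y = 2950 N, M_A = 11360 N·m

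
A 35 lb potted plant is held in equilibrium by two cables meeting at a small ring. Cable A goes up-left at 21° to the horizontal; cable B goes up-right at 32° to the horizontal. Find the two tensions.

ΣF_x = 0: −T_A·cos21° + T_B·cos32° = 0 → T_B = 1.10086·T_A.
ΣF_y = 0: T_A·sin21° + T_B·sin32° = 35.
Substitute: T_A·(0.358368 + 1.10086·0.529919) = 35 → T_A = 37.1655 ≈ 37.17 lb.
Then T_B = 1.10086 × 37.1655 = 40.91 lb.

T_A = 37.17 lb, T_B = 40.91 lb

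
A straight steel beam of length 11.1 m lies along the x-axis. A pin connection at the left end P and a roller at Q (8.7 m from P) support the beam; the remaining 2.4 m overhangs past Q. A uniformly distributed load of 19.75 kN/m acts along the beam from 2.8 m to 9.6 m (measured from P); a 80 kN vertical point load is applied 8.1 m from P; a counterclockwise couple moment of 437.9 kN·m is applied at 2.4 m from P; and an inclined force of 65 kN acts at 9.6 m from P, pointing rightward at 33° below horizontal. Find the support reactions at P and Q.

P_x = -54.51 kN, P_y = 90.78 kN, Q_y = 158.9 kN

Resultant of the distributed load: 19.75 × 6.8 = 134.3 kN at 6.2 m from P.
ΣM about P: Q_y·8.7 − (19.75·6.8)·6.2 − 80·8.1 + 437.9 − 65·sin33°·9.6 = 0 → Q_y = 1382.61/8.7 = 158.921 ≈ 158.9 kN.
ΣF_y = 0: P_y + 158.921 − 19.75·6.8 − 80 − 65·sin33° = 0 → P_y = 90.78 kN.
ΣF_x = 0: P_x + 65·cos33° = 0 → P_x = -54.51 kN.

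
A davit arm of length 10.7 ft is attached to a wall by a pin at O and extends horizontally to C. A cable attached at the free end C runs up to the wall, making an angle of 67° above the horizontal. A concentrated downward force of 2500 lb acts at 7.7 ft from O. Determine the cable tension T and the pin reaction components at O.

ΣM about O: T·sin67°·10.7 − 2500·7.7 = 0 → T = 19250/(10.7·0.920505) = 1954.43 ≈ 1954 lb.
ΣF_x = 0: O_x − T·cos67° = 0 → O_x = 1954.43 × 0.390731 = 763.7 lb.
ΣF_y = 0: O_y + T·sin67° − 2500 = 0 → O_y = 2500 − 1954.43 × 0.920505 = 700.9 lb.

T = 1954 lb, O_x = 763.7 lb, O_y = 700.9 lb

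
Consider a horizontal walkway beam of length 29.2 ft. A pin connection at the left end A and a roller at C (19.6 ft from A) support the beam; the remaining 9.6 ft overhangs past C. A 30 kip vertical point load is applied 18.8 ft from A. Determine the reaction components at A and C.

ΣM about A: C_y·19.6 − 30·18.8 = 0 → C_y = 564/19.6 = 28.7755 ≈ 28.78 kip.
ΣF_y = 0: A_y + 28.7755 − 30 = 0 → A_y = 1.224 kip.
ΣF_x = 0: no horizontal applied forces, so A_x = 0.

A_x = 0, A_y = 1.224 kip, C_y = 28.78 kip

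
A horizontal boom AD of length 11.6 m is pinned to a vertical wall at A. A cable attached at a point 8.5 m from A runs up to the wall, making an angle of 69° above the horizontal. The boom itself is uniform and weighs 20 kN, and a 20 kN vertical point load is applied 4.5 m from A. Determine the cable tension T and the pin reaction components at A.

ΣM about A: T·sin69°·8.5 − 20·5.8 − 20·4.5 = 0 → T = 206/(8.5·0.93358) = 25.9595 ≈ 25.96 kN.
ΣF_x = 0: A_x − T·cos69° = 0 → A_x = 25.9595 × 0.358368 = 9.303 kN.
ΣF_y = 0: A_y + T·sin69° − 20 − 20 = 0 → A_y = 40 − 25.9595 × 0.93358 = 15.76 kN.

T = 25.96 kN, A_x = 9.303 kN, A_y = 15.76 kN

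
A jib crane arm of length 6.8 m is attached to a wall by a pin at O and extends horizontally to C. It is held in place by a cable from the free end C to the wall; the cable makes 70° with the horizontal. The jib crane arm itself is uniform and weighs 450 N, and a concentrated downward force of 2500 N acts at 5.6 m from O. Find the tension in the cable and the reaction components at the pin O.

ΣM about O: T·sin70°·6.8 − 450·3.4 − 2500·5.6 = 0 → T = 15530/(6.8·0.939693) = 2430.39 ≈ 2430 N.
ΣF_x = 0: O_x − T·cos70° = 0 → O_x = 2430.39 × 0.34202 = 831.2 N.
ΣF_y = 0: O_y + T·sin70° − 450 − 2500 = 0 → O_y = 2950 − 2430.39 × 0.939693 = 666.2 N.

T = 2430 N, O_x = 831.2 N, O_y = 666.2 N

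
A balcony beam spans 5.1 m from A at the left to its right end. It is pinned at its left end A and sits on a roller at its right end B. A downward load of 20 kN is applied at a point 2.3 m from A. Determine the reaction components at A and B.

Taking moments about A: B_y·5.1 − 20·2.3 = 0 → B_y = 46/5.1 = 9.01961 ≈ 9.020 kN.
ΣF_y = 0: A_y + 9.01961 − 20 = 0 → A_y = 10.98 kN.
ΣF_x = 0: no horizontal applied forces, so A_x = 0.

A_x = 0, A_y = 10.98 kN, B_y = 9.020 kN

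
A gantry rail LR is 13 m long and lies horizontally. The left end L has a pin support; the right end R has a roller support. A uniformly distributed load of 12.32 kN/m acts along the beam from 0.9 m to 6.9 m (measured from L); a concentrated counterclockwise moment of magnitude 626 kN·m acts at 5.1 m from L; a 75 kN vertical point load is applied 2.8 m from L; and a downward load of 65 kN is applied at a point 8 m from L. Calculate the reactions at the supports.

Resultant of the distributed load: 12.32 × 6 = 73.92 kN at 3.9 m from L.
Moments about L: R_y·13 − (12.32·6)·3.9 + 626 − 75·2.8 − 65·8 = 0 → R_y = 392.288/13 = 30.176 ≈ 30.18 kN.
ΣF_y = 0: L_y + 30.176 − 12.32·6 − 75 − 65 = 0 → L_y = 183.7 kN.
ΣF_x = 0: no horizontal applied forces, so L_x = 0.

L_x = 0, L_y = 183.7 kN, R_y = 30.18 kN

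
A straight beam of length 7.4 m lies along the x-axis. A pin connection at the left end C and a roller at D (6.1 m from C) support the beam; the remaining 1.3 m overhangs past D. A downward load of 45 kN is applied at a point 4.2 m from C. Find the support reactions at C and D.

Taking moments about C: D_y·6.1 − 45·4.2 = 0 → D_y = 189/6.1 = 30.9836 ≈ 30.98 kN.
ΣF_y = 0: C_y + 30.9836 − 45 = 0 → C_y = 14.02 kN.
ΣF_x = 0: no horizontal applied forces, so C_x = 0.

C_x = 0, C_y = 14.02 kN, D_y = 30.98 kN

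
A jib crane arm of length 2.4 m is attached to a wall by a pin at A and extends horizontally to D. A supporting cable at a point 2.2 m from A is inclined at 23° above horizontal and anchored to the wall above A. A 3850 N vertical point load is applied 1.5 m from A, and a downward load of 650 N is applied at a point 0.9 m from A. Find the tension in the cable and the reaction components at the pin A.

T = 7399 N, A_x = 6811 N, A_y = 1609 N

ΣM about A: T·sin23°·2.2 − 3850·1.5 − 650·0.9 = 0 → T = 6360/(2.2·0.390731) = 7398.72 ≈ 7399 N.
ΣF_x = 0: A_x − T·cos23° = 0 → A_x = 7398.72 × 0.920505 = 6811 N.
ΣF_y = 0: A_y + T·sin23° − 3850 − 650 = 0 → A_y = 4500 − 7398.72 × 0.390731 = 1609 N.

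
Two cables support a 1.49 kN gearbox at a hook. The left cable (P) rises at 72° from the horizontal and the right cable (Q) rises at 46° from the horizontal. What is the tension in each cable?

ΣF_x = 0: −T_P·cos72° + T_Q·cos46° = 0 → T_Q = 0.444847·T_P.
ΣF_y = 0: T_P·sin72° + T_Q·sin46° = 1.49.
Substitute: T_P·(0.951057 + 0.444847·0.71934) = 1.49 → T_P = 1.17226 ≈ 1.172 kN.
Then T_Q = 0.444847 × 1.17226 = 0.5215 kN.

T_P = 1.172 kN, T_Q = 0.5215 kN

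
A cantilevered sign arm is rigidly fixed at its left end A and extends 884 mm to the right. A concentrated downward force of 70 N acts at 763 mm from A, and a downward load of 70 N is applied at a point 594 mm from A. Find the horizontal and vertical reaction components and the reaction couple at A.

A_x = 0, A_y = 140.0 N, M_A = 94990 N·mm

ΣF_x = 0: A_x = 0.
ΣF_y = 0: A_y − 70 − 70 = 0 → A_y = 140.0 N.
ΣM about A: M_A − 70·763 − 70·594 = 0 → M_A = 94990 N·mm.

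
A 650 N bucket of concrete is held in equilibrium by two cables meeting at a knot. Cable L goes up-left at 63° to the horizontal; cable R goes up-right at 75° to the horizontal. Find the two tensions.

ΣF_x = 0: −T_L·cos63° + T_R·cos75° = 0 → T_R = 1.75408·T_L.
ΣF_y = 0: T_L·sin63° + T_R·sin75° = 650.
Substitute: T_L·(0.891007 + 1.75408·0.965926) = 650 → T_L = 251.42 ≈ 251.4 N.
Then T_R = 1.75408 × 251.42 = 441.0 N.

T_L = 251.4 N, T_R = 441.0 N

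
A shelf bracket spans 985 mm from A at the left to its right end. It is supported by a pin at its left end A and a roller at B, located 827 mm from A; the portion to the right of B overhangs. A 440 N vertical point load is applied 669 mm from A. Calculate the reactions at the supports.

A_x = 0, A_y = 84.06 N, B_y = 355.9 N

Moments about A: B_y·827 − 440·669 = 0 → B_y = 294360/827 = 355.937 ≈ 355.9 N.
ΣF_y = 0: A_y + 355.937 − 440 = 0 → A_y = 84.06 N.
ΣF_x = 0: no horizontal applied forces, so A_x = 0.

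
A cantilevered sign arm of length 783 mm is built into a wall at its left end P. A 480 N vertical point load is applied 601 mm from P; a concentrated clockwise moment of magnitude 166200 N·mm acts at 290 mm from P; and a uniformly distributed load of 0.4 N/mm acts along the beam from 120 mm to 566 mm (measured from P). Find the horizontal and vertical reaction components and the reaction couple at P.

Resultant of the distributed load: 0.4 × 446 = 178.4 N at 343 mm from P.
ΣF_x = 0: P_x = 0.
ΣF_y = 0: P_y − 480 − 0.4·446 = 0 → P_y = 658.4 N.
ΣM about P: M_P − 480·601 − 166200 − (0.4·446)·343 = 0 → M_P = 515900 N·mm.

P_x = 0, P_y = 658.4 N, M_P = 515900 N·mm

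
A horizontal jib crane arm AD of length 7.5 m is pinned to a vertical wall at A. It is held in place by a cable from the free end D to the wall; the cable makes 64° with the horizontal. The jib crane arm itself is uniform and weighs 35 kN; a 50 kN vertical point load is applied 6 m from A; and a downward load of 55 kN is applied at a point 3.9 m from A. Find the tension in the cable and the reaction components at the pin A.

ΣM about A: T·sin64°·7.5 − 35·3.75 − 50·6 − 55·3.9 = 0 → T = 645.75/(7.5·0.898794) = 95.795 ≈ 95.80 kN.
ΣF_x = 0: A_x − T·cos64° = 0 → A_x = 95.795 × 0.438371 = 41.99 kN.
ΣF_y = 0: A_y + T·sin64° − 35 − 50 − 55 = 0 → A_y = 140 − 95.795 × 0.898794 = 53.90 kN.

T = 95.80 kN, A_x = 41.99 kN, A_y = 53.90 kN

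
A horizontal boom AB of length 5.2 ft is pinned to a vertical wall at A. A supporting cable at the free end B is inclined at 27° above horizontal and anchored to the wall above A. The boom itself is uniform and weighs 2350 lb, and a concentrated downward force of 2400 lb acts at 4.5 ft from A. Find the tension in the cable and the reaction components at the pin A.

ΣM about A: T·sin27°·5.2 − 2350·2.6 − 2400·4.5 = 0 → T = 16910/(5.2·0.45399) = 7162.98 ≈ 7163 lb.
ΣF_x = 0: A_x − T·cos27° = 0 → A_x = 7162.98 × 0.891007 = 6382 lb.
ΣF_y = 0: A_y + T·sin27° − 2350 − 2400 = 0 → A_y = 4750 − 7162.98 × 0.45399 = 1498 lb.

T = 7163 lb, A_x = 6382 lb, A_y = 1498 lb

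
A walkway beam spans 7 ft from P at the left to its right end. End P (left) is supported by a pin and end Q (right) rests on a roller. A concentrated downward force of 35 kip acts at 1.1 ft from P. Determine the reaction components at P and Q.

ΣM about P: Q_y·7 − 35·1.1 = 0 → Q_y = 38.5/7 = 5.500 kip.
ΣF_y = 0: P_y + 5.5 − 35 = 0 → P_y = 29.50 kip.
ΣF_x = 0: no horizontal applied forces, so P_x = 0.

P_x = 0, P_y = 29.50 kip, Q_y = 5.500 kip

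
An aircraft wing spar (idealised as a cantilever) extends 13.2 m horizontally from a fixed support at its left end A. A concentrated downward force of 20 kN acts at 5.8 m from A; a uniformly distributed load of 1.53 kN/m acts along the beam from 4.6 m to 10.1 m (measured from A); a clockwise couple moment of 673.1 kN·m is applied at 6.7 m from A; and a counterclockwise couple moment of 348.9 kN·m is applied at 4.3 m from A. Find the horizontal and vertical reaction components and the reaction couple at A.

A_x = 0, A_y = 28.41 kN, M_A = 502.1 kN·m

Resultant of the distributed load: 1.53 × 5.5 = 8.415 kN at 7.35 m from A.
ΣF_x = 0: A_x = 0.
ΣF_y = 0: A_y − 20 − 1.53·5.5 = 0 → A_y = 28.41 kN.
ΣM about A: M_A − 20·5.8 − (1.53·5.5)·7.35 − 673.1 + 348.9 = 0 → M_A = 502.1 kN·m.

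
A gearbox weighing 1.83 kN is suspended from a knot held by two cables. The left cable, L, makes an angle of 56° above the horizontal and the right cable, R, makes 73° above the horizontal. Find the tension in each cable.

T_L = 0.6885 kN, T_R = 1.317 kN

ΣF_x = 0: −T_L·cos56° + T_R·cos73° = 0 → T_R = 1.91261·T_L.
ΣF_y = 0: T_L·sin56° + T_R·sin73° = 1.83.
Substitute: T_L·(0.829038 + 1.91261·0.956305) = 1.83 → T_L = 0.688468 ≈ 0.6885 kN.
Then T_R = 1.91261 × 0.688468 = 1.317 kN.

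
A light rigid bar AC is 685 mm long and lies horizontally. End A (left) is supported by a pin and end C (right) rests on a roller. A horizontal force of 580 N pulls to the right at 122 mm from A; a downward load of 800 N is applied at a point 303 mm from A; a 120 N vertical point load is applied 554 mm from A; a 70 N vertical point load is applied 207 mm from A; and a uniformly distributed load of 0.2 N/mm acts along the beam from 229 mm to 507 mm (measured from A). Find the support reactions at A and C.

A_x = -580.0 N, A_y = 543.7 N, C_y = 501.9 N

Resultant of the distributed load: 0.2 × 278 = 55.6 N at 368 mm from A.
ΣM about A: C_y·685 − 800·303 − 120·554 − 70·207 − (0.2·278)·368 = 0 → C_y = 343830.8/685 = 501.943 ≈ 501.9 N.
ΣF_y = 0: A_y + 501.943 − 800 − 120 − 70 − 0.2·278 = 0 → A_y = 543.7 N.
ΣF_x = 0: A_x + 580 = 0 → A_x = -580.0 N.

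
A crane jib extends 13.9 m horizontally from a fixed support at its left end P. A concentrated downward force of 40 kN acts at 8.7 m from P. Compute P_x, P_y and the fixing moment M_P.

P_x = 0, P_y = 40.00 kN, M_P = 348.0 kN·m

ΣF_x = 0: P_x = 0.
ΣF_y = 0: P_y − 40 = 0 → P_y = 40.00 kN.
ΣM about P: M_P − 40·8.7 = 0 → M_P = 348.0 kN·m.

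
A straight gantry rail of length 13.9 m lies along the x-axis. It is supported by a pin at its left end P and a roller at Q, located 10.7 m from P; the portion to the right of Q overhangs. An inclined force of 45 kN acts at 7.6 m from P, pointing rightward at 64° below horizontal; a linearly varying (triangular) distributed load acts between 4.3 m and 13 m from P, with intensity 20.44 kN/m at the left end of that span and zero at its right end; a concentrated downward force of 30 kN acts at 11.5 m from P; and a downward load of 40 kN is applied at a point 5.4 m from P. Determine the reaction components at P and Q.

Resultant of the triangular load: ½ × 20.44 × 8.7 = 88.914 kN, acting at 7.2 m from P (one-third of the span from the peak).
Taking moments about P: Q_y·10.7 − 45·sin64°·7.6 − (½·20.44·8.7)·7.2 − 30·11.5 − 40·5.4 = 0 → Q_y = 1508.57/10.7 = 140.988 ≈ 141.0 kN.
ΣF_y = 0: P_y + 140.988 − 45·sin64° − ½·20.44·8.7 − 30 − 40 = 0 → P_y = 58.37 kN.
ΣF_x = 0: P_x + 45·cos64° = 0 → P_x = -19.73 kN.

P_x = -19.73 kN, P_y = 58.37 kN, Q_y = 141.0 kN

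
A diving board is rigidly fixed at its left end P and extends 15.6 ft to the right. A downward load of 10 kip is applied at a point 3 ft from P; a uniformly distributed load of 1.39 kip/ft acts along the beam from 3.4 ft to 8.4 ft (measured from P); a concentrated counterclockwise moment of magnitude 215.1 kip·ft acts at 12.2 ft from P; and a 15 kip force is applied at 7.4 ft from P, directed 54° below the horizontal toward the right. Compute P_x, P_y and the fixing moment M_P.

P_x = -8.817 kip, P_y = 29.09 kip, M_P = -54.29 kip·ft

Resultant of the distributed load: 1.39 × 5 = 6.95 kip at 5.9 ft from P.
ΣF_x = 0: P_x + 15·cos54° = 0 → P_x = -8.817 kip.
ΣF_y = 0: P_y − 10 − 1.39·5 − 15·sin54° = 0 → P_y = 29.09 kip.
ΣM about P: M_P − 10·3 − (1.39·5)·5.9 + 215.1 − 15·sin54°·7.4 = 0 → M_P = -54.29 kip·ft.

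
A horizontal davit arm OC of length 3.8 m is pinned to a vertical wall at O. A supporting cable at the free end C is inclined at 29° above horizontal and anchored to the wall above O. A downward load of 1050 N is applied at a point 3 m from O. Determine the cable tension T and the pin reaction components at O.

ΣM about O: T·sin29°·3.8 − 1050·3 = 0 → T = 3150/(3.8·0.48481) = 1709.84 ≈ 1710 N.
ΣF_x = 0: O_x − T·cos29° = 0 → O_x = 1709.84 × 0.87462 = 1495 N.
ΣF_y = 0: O_y + T·sin29° − 1050 = 0 → O_y = 1050 − 1709.84 × 0.48481 = 221.1 N.

T = 1710 N, O_x = 1495 N, O_y = 221.1 N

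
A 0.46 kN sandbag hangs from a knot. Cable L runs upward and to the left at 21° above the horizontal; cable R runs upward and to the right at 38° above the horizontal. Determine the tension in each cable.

ΣF_x = 0: −T_L·cos21° + T_R·cos38° = 0 → T_R = 1.18473·T_L.
ΣF_y = 0: T_L·sin21° + T_R·sin38° = 0.46.
Substitute: T_L·(0.358368 + 1.18473·0.615661) = 0.46 → T_L = 0.422887 ≈ 0.4229 kN.
Then T_R = 1.18473 × 0.422887 = 0.5010 kN.

T_L = 0.4229 kN, T_R = 0.5010 kN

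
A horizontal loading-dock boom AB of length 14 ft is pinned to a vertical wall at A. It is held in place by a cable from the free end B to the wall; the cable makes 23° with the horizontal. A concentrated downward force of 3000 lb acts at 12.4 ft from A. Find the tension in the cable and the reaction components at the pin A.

ΣM about A: T·sin23°·14 − 3000·12.4 = 0 → T = 37200/(14·0.390731) = 6800.44 ≈ 6800 lb.
ΣF_x = 0: A_x − T·cos23° = 0 → A_x = 6800.44 × 0.920505 = 6260 lb.
ΣF_y = 0: A_y + T·sin23° − 3000 = 0 → A_y = 3000 − 6800.44 × 0.390731 = 342.9 lb.

T = 6800 lb, A_x = 6260 lb, A_y = 342.9 lb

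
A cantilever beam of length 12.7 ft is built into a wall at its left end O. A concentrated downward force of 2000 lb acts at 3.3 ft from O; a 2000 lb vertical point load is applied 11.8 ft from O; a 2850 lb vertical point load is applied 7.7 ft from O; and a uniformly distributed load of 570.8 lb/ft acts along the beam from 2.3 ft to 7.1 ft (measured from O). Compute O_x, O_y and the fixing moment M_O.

O_x = 0, O_y = 9590 lb, M_O = 65020 lb·ft

Resultant of the distributed load: 570.8 × 4.8 = 2739.84 lb at 4.7 ft from O.
ΣF_x = 0: O_x = 0.
ΣF_y = 0: O_y − 2000 − 2000 − 2850 − 570.8·4.8 = 0 → O_y = 9590 lb.
ΣM about O: M_O − 2000·3.3 − 2000·11.8 − 2850·7.7 − (570.8·4.8)·4.7 = 0 → M_O = 65020 lb·ft.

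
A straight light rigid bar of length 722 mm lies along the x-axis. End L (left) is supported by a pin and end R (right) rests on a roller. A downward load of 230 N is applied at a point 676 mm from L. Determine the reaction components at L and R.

L_x = 0, L_y = 14.65 N, R_y = 215.3 N

Taking moments about L: R_y·722 − 230·676 = 0 → R_y = 155480/722 = 215.346 ≈ 215.3 N.
ΣF_y = 0: L_y + 215.346 − 230 = 0 → L_y = 14.65 N.
ΣF_x = 0: no horizontal applied forces, so L_x = 0.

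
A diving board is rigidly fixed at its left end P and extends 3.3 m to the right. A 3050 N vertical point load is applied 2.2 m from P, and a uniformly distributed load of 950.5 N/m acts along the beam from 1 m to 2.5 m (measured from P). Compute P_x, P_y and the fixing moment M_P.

P_x = 0, P_y = 4476 N, M_P = 9205 N·m

Resultant of the distributed load: 950.5 × 1.5 = 1425.75 N at 1.75 m from P.
ΣF_x = 0: P_x = 0.
ΣF_y = 0: P_y − 3050 − 950.5·1.5 = 0 → P_y = 4476 N.
ΣM about P: M_P − 3050·2.2 − (950.5·1.5)·1.75 = 0 → M_P = 9205 N·m.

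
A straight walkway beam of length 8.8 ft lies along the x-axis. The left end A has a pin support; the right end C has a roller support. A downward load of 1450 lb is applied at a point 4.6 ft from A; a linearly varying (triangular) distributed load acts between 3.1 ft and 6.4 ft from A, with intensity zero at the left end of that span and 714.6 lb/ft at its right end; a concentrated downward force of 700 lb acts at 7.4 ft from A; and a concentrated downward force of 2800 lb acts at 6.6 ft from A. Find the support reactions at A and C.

Resultant of the triangular load: ½ × 714.6 × 3.3 = 1179.09 lb, acting at 5.3 ft from A (one-third of the span from the peak).
ΣM about A: C_y·8.8 − 1450·4.6 − (½·714.6·3.3)·5.3 − 700·7.4 − 2800·6.6 = 0 → C_y = 36579.177/8.8 = 4156.72 ≈ 4157 lb.
ΣF_y = 0: A_y + 4156.72 − 1450 − ½·714.6·3.3 − 700 − 2800 = 0 → A_y = 1972 lb.
ΣF_x = 0: no horizontal applied forces, so A_x = 0.

A_x = 0, A_y = 1972 lb, C_y = 4157 lb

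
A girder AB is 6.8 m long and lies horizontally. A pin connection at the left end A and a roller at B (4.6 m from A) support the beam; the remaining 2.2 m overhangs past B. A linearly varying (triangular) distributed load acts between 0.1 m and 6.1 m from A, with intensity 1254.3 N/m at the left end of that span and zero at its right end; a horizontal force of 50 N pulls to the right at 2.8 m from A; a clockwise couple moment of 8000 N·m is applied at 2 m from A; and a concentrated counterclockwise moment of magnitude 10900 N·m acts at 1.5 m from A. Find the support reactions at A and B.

Resultant of the triangular load: ½ × 1254.3 × 6 = 3762.9 N, acting at 2.1 m from A (one-third of the span from the peak).
Taking moments about A: B_y·4.6 − (½·1254.3·6)·2.1 − 8000 + 10900 = 0 → B_y = 5002.09/4.6 = 1087.41 ≈ 1087 N.
ΣF_y = 0: A_y + 1087.41 − ½·1254.3·6 = 0 → A_y = 2675 N.
ΣF_x = 0: A_x + 50 = 0 → A_x = -50.00 N.

A_x = -50.00 N, A_y = 2675 N, B_y = 1087 N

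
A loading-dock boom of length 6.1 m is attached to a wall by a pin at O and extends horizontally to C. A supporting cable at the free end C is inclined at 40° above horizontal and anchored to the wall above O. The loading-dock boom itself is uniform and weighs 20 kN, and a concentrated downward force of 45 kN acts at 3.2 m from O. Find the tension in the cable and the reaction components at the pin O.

T = 52.28 kN, O_x = 40.05 kN, O_y = 31.39 kN

ΣM about O: T·sin40°·6.1 − 20·3.05 − 45·3.2 = 0 → T = 205/(6.1·0.642788) = 52.2825 ≈ 52.28 kN.
ΣF_x = 0: O_x − T·cos40° = 0 → O_x = 52.2825 × 0.766044 = 40.05 kN.
ΣF_y = 0: O_y + T·sin40° − 20 − 45 = 0 → O_y = 65 − 52.2825 × 0.642788 = 31.39 kN.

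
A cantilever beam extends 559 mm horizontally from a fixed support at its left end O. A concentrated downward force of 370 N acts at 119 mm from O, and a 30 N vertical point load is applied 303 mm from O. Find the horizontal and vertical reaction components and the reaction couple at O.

O_x = 0, O_y = 400.0 N, M_O = 53120 N·mm

ΣF_x = 0: O_x = 0.
ΣF_y = 0: O_y − 370 − 30 = 0 → O_y = 400.0 N.
ΣM about O: M_O − 370·119 − 30·303 = 0 → M_O = 53120 N·mm.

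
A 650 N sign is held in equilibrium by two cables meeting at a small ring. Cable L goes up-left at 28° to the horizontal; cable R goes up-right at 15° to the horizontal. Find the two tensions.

T_L = 920.6 N, T_R = 841.5 N

ΣF_x = 0: −T_L·cos28° + T_R·cos15° = 0 → T_R = 0.914095·T_L.
ΣF_y = 0: T_L·sin28° + T_R·sin15° = 650.
Substitute: T_L·(0.469472 + 0.914095·0.258819) = 650 → T_L = 920.605 ≈ 920.6 N.
Then T_R = 0.914095 × 920.605 = 841.5 N.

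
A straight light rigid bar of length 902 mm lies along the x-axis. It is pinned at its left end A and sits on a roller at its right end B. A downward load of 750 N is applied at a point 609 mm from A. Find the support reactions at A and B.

A_x = 0, A_y = 243.6 N, B_y = 506.4 N

Moments about A: B_y·902 − 750·609 = 0 → B_y = 456750/902 = 506.375 ≈ 506.4 N.
ΣF_y = 0: A_y + 506.375 − 750 = 0 → A_y = 243.6 N.
ΣF_x = 0: no horizontal applied forces, so A_x = 0.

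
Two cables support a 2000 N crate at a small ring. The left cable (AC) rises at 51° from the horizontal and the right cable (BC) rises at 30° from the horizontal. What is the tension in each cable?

ΣF_x = 0: −T_AC·cos51° + T_BC·cos30° = 0 → T_BC = 0.726677·T_AC.
ΣF_y = 0: T_AC·sin51° + T_BC·sin30° = 2000.
Substitute: T_AC·(0.777146 + 0.726677·0.5) = 2000 → T_AC = 1753.64 ≈ 1754 N.
Then T_BC = 0.726677 × 1753.64 = 1274 N.

T_AC = 1754 N, T_BC = 1274 N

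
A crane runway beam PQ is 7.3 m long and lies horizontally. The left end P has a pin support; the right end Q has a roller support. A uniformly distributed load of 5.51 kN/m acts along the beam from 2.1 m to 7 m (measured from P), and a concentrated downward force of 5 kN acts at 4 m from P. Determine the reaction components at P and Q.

Resultant of the distributed load: 5.51 × 4.9 = 26.999 kN at 4.55 m from P.
Taking moments about P: Q_y·7.3 − (5.51·4.9)·4.55 − 5·4 = 0 → Q_y = 142.84545/7.3 = 19.5679 ≈ 19.57 kN.
ΣF_y = 0: P_y + 19.5679 − 5.51·4.9 − 5 = 0 → P_y = 12.43 kN.
ΣF_x = 0: no horizontal applied forces, so P_x = 0.

P_x = 0, P_y = 12.43 kN, Q_y = 19.57 kN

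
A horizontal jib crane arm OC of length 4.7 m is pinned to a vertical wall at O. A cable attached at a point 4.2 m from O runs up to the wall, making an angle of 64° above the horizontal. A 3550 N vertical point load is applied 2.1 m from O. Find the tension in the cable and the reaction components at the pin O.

T = 1975 N, O_x = 865.7 N, O_y = 1775 N

ΣM about O: T·sin64°·4.2 − 3550·2.1 = 0 → T = 7455/(4.2·0.898794) = 1974.87 ≈ 1975 N.
ΣF_x = 0: O_x − T·cos64° = 0 → O_x = 1974.87 × 0.438371 = 865.7 N.
ΣF_y = 0: O_y + T·sin64° − 3550 = 0 → O_y = 3550 − 1974.87 × 0.898794 = 1775 N.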